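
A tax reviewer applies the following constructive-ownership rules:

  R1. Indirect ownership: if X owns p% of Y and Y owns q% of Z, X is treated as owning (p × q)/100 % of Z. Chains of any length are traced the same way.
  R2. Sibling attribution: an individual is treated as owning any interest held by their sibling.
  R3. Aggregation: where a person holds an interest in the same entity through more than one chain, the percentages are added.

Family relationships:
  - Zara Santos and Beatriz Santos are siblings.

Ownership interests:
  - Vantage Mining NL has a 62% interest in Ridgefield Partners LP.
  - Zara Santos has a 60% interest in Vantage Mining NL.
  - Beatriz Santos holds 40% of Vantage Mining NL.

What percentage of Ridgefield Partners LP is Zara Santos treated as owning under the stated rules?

62%

By sibling attribution (R2), Zara Santos is treated as also owning Beatriz Santos's interest in Vantage Mining NL, giving 60% + 40% = 100%.
Chain via Vantage Mining NL (R1): 100% × 62% = 62% of Ridgefield Partners LP.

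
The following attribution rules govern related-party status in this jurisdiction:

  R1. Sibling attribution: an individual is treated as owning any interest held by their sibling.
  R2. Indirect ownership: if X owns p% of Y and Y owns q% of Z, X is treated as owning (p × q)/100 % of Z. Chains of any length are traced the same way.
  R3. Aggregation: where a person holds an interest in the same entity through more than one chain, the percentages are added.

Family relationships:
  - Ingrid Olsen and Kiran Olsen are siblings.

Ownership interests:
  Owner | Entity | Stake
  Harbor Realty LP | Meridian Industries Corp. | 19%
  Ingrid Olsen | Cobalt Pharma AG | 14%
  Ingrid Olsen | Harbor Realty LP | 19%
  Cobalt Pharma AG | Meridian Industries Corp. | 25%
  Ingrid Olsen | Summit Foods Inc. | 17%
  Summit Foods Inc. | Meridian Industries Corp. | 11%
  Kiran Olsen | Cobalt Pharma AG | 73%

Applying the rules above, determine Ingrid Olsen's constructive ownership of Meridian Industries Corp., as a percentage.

By sibling attribution (R1), Ingrid Olsen is treated as also owning Kiran Olsen's interest in Cobalt Pharma AG, giving 14% + 73% = 87%.
Chain via Summit Foods Inc. (R2): 17% × 11% = 1.87% of Meridian Industries Corp.
Chain via Harbor Realty LP (R2): 19% × 19% = 3.61% of Meridian Industries Corp.
Chain via Cobalt Pharma AG (R2): 87% × 25% = 21.75% of Meridian Industries Corp.
Aggregating (R3): 1.87% + 3.61% + 21.75% = 27.23%.

27.23%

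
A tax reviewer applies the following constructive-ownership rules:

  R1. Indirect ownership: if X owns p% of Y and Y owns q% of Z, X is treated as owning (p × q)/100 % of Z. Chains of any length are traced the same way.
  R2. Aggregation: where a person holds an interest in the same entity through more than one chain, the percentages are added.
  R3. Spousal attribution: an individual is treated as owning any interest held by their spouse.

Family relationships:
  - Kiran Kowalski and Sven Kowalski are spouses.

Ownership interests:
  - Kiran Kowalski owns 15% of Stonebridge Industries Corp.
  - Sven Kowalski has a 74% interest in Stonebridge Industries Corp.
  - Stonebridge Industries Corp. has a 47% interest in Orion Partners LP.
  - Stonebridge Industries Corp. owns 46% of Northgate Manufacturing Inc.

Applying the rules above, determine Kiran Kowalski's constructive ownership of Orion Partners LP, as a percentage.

41.83%

By spousal attribution (R3), Kiran Kowalski is treated as also owning Sven Kowalski's interest in Stonebridge Industries Corp, giving 15% + 74% = 89%.
Chain via Stonebridge Industries Corp. (R1): 89% × 47% = 41.83% of Orion Partners LP.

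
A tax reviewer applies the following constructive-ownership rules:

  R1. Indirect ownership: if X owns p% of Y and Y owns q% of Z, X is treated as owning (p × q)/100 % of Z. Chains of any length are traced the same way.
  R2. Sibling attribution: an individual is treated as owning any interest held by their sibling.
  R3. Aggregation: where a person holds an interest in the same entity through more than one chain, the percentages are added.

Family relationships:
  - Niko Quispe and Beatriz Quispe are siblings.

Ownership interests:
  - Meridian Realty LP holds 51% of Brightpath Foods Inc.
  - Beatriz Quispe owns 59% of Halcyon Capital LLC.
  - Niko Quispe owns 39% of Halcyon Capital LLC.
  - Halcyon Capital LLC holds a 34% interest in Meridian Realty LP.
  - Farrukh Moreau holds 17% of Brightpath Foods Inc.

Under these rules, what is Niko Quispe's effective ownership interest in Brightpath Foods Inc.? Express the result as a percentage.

By sibling attribution (R2), Niko Quispe is treated as also owning Beatriz Quispe's interest in Halcyon Capital LLC, giving 39% + 59% = 98%.
Chain via Halcyon Capital LLC → Meridian Realty LP (R1): 98% × 34% × 51% = 16.9932% of Brightpath Foods Inc.

16.9932%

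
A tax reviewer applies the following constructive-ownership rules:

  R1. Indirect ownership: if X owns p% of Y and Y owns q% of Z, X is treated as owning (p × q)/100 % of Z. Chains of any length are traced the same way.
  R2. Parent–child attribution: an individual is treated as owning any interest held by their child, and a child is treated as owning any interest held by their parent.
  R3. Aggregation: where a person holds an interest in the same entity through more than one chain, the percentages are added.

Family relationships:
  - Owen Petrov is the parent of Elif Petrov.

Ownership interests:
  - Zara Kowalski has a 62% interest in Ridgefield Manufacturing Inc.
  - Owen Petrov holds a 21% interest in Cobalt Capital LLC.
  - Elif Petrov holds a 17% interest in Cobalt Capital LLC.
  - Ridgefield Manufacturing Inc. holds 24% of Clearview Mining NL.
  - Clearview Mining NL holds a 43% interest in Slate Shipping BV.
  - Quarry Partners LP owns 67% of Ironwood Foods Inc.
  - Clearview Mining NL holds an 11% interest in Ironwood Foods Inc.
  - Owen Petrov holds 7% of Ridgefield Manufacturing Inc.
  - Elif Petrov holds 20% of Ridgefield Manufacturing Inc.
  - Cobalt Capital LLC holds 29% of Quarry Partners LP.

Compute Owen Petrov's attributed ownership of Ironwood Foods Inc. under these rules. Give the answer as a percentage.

8.0962%

By parent–child attribution (R2), Owen Petrov is treated as also owning Elif Petrov's interest in Ridgefield Manufacturing Inc, giving 7% + 20% = 27%.
By parent–child attribution (R2), Owen Petrov is treated as also owning Elif Petrov's interest in Cobalt Capital LLC, giving 21% + 17% = 38%.
Chain via Ridgefield Manufacturing Inc. → Clearview Mining NL (R1): 27% × 24% × 11% = 0.7128% of Ironwood Foods Inc.
Chain via Cobalt Capital LLC → Quarry Partners LP (R1): 38% × 29% × 67% = 7.3834% of Ironwood Foods Inc.
Aggregating (R3): 0.7128% + 7.3834% = 8.0962%.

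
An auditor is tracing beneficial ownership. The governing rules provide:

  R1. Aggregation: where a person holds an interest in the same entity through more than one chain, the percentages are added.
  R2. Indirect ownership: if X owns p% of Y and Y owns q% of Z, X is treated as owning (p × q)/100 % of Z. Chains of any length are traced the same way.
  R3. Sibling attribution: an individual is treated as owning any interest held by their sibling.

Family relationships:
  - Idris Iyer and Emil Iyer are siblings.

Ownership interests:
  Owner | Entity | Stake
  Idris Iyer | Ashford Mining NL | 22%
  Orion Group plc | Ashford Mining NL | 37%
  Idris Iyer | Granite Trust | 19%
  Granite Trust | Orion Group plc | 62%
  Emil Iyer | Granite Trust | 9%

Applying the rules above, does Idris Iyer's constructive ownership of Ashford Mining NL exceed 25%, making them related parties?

Yes

By sibling attribution (R3), Idris Iyer is treated as also owning Emil Iyer's interest in Granite Trust, giving 19% + 9% = 28%.
Chain via Granite Trust → Orion Group plc (R2): 28% × 62% × 37% = 6.4232% of Ashford Mining NL.
Direct interest in Ashford Mining NL: 22%.
Aggregating (R1): 6.4232% + 22% = 28.4232%.
28.4232% exceeds the 25% threshold, so Idris is a related party to Ashford Mining NL.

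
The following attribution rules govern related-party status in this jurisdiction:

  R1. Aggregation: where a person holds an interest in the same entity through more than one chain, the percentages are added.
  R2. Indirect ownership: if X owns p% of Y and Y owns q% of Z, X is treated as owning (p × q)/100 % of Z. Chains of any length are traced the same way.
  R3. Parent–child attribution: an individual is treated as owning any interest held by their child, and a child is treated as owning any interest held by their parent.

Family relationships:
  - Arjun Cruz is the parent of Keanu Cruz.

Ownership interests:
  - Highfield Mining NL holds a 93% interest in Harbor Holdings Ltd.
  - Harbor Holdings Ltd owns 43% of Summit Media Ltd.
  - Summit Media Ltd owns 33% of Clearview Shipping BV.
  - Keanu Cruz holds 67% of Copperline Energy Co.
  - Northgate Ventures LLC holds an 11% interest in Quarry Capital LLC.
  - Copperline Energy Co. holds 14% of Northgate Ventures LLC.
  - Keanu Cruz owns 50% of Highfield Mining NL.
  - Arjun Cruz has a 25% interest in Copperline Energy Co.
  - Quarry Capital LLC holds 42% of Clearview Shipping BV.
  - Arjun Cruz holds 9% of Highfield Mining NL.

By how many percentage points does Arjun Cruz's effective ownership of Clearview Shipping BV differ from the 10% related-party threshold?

1.618891

By parent–child attribution (R3), Arjun Cruz is treated as also owning Keanu Cruz's interest in Copperline Energy Co, giving 25% + 67% = 92%.
By parent–child attribution (R3), Arjun Cruz is treated as also owning Keanu Cruz's interest in Highfield Mining NL, giving 9% + 50% = 59%.
Chain via Copperline Energy Co. → Northgate Ventures LLC → Quarry Capital LLC (R2): 92% × 14% × 11% × 42% = 0.595056% of Clearview Shipping BV.
Chain via Highfield Mining NL → Harbor Holdings Ltd → Summit Media Ltd (R2): 59% × 93% × 43% × 33% = 7.786053% of Clearview Shipping BV.
Aggregating (R1): 0.595056% + 7.786053% = 8.381109%.
8.381109% falls short of the 10% threshold by 1.618891 percentage points.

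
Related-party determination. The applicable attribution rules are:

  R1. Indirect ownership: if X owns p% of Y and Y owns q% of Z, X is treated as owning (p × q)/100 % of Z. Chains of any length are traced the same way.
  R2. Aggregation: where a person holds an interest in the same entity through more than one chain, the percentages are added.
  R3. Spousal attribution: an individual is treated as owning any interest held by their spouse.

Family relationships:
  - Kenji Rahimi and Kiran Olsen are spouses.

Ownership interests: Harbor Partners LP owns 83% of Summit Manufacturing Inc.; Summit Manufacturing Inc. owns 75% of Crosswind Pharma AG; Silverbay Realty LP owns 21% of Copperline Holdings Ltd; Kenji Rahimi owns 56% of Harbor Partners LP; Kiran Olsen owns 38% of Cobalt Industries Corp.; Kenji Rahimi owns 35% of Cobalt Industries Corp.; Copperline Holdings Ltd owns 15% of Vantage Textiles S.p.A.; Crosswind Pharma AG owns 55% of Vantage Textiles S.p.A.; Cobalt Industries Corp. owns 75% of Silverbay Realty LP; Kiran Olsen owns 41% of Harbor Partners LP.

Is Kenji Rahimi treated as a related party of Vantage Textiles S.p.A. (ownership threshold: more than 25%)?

Yes

By spousal attribution (R3), Kenji Rahimi is treated as also owning Kiran Olsen's interest in Cobalt Industries Corp, giving 35% + 38% = 73%.
By spousal attribution (R3), Kenji Rahimi is treated as also owning Kiran Olsen's interest in Harbor Partners LP, giving 56% + 41% = 97%.
Chain via Cobalt Industries Corp. → Silverbay Realty LP → Copperline Holdings Ltd (R1): 73% × 75% × 21% × 15% = 1.724625% of Vantage Textiles S.p.A.
Chain via Harbor Partners LP → Summit Manufacturing Inc. → Crosswind Pharma AG (R1): 97% × 83% × 75% × 55% = 33.210375% of Vantage Textiles S.p.A.
Aggregating (R2): 1.724625% + 33.210375% = 34.935%.
34.935% exceeds the 25% threshold, so Kenji is a related party to Vantage Textiles S.p.A.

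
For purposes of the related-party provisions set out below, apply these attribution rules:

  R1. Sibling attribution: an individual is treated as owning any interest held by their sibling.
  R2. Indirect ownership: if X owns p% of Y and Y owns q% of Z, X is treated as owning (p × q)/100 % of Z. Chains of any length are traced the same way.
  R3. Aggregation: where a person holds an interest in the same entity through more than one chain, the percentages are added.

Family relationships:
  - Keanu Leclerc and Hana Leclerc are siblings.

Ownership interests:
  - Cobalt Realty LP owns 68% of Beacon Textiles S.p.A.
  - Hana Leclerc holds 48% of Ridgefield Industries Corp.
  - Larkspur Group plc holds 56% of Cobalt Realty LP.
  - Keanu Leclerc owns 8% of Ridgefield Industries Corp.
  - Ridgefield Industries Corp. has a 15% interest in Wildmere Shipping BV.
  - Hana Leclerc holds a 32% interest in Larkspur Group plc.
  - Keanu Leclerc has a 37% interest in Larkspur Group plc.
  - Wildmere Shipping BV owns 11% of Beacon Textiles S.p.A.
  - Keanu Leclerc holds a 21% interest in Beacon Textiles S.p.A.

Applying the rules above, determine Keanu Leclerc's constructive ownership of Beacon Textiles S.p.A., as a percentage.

By sibling attribution (R1), Keanu Leclerc is treated as also owning Hana Leclerc's interest in Ridgefield Industries Corp, giving 8% + 48% = 56%.
By sibling attribution (R1), Keanu Leclerc is treated as also owning Hana Leclerc's interest in Larkspur Group plc, giving 37% + 32% = 69%.
Chain via Ridgefield Industries Corp. → Wildmere Shipping BV (R2): 56% × 15% × 11% = 0.924% of Beacon Textiles S.p.A.
Chain via Larkspur Group plc → Cobalt Realty LP (R2): 69% × 56% × 68% = 26.2752% of Beacon Textiles S.p.A.
Direct interest in Beacon Textiles S.p.A: 21%.
Aggregating (R3): 0.924% + 26.2752% + 21% = 48.1992%.

48.1992%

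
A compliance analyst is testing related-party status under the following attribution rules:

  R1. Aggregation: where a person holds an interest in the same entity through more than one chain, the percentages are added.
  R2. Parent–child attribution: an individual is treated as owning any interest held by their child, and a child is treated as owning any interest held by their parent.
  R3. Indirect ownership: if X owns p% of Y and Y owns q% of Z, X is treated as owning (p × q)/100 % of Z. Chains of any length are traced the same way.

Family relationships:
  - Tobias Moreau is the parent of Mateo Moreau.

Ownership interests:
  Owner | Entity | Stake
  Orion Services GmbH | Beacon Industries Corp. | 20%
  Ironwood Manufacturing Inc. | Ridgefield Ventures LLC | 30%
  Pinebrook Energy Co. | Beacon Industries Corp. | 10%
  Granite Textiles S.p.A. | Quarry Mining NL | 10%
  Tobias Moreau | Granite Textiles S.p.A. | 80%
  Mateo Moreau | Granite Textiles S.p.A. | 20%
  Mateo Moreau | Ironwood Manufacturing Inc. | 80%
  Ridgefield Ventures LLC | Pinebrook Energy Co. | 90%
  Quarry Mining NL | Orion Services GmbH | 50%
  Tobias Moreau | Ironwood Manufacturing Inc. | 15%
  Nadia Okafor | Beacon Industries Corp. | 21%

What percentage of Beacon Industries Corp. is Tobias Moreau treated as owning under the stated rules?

By parent–child attribution (R2), Tobias Moreau is treated as also owning Mateo Moreau's interest in Ironwood Manufacturing Inc, giving 15% + 80% = 95%.
By parent–child attribution (R2), Tobias Moreau is treated as also owning Mateo Moreau's interest in Granite Textiles S.p.A, giving 80% + 20% = 100%.
Chain via Ironwood Manufacturing Inc. → Ridgefield Ventures LLC → Pinebrook Energy Co. (R3): 95% × 30% × 90% × 10% = 2.565% of Beacon Industries Corp.
Chain via Granite Textiles S.p.A. → Quarry Mining NL → Orion Services GmbH (R3): 100% × 10% × 50% × 20% = 1% of Beacon Industries Corp.
Aggregating (R1): 2.565% + 1% = 3.565%.

3.565%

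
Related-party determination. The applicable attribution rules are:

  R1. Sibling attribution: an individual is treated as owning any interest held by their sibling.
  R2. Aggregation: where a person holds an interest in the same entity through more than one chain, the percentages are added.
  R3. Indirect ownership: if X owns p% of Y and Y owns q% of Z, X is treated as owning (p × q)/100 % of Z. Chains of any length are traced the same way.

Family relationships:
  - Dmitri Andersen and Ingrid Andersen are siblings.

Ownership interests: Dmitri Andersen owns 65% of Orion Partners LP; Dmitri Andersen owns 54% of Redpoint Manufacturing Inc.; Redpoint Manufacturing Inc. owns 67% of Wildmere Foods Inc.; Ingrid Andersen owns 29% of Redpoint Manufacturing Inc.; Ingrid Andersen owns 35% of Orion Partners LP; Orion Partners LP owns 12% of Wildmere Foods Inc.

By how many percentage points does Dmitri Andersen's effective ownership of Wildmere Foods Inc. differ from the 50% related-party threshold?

17.61

By sibling attribution (R1), Dmitri Andersen is treated as also owning Ingrid Andersen's interest in Redpoint Manufacturing Inc, giving 54% + 29% = 83%.
By sibling attribution (R1), Dmitri Andersen is treated as also owning Ingrid Andersen's interest in Orion Partners LP, giving 65% + 35% = 100%.
Chain via Redpoint Manufacturing Inc. (R3): 83% × 67% = 55.61% of Wildmere Foods Inc.
Chain via Orion Partners LP (R3): 100% × 12% = 12% of Wildmere Foods Inc.
Aggregating (R2): 55.61% + 12% = 67.61%.
67.61% exceeds the 50% threshold by 17.61 percentage points.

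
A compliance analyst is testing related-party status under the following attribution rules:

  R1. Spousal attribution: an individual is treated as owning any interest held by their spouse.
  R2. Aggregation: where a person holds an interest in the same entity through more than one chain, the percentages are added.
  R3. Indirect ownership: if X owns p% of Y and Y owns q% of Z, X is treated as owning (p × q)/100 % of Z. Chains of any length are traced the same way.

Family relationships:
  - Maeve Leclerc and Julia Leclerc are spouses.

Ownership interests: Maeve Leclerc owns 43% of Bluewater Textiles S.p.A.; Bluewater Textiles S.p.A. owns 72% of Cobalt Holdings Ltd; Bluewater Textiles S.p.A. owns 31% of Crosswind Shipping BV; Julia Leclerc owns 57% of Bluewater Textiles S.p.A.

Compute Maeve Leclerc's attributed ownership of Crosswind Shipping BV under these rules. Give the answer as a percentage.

By spousal attribution (R1), Maeve Leclerc is treated as also owning Julia Leclerc's interest in Bluewater Textiles S.p.A, giving 43% + 57% = 100%.
Chain via Bluewater Textiles S.p.A. (R3): 100% × 31% = 31% of Crosswind Shipping BV.

31%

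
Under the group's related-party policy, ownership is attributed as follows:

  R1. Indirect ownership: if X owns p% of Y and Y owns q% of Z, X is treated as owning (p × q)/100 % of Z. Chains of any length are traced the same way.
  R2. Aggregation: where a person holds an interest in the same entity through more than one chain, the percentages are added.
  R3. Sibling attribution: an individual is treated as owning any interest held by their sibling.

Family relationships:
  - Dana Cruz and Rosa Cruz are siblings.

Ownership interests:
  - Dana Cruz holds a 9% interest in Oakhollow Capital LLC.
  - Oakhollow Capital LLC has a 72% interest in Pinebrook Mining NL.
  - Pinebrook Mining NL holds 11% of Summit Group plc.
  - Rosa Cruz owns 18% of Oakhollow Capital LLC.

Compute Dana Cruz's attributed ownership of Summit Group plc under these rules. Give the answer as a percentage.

By sibling attribution (R3), Dana Cruz is treated as also owning Rosa Cruz's interest in Oakhollow Capital LLC, giving 9% + 18% = 27%.
Chain via Oakhollow Capital LLC → Pinebrook Mining NL (R1): 27% × 72% × 11% = 2.1384% of Summit Group plc.

2.1384%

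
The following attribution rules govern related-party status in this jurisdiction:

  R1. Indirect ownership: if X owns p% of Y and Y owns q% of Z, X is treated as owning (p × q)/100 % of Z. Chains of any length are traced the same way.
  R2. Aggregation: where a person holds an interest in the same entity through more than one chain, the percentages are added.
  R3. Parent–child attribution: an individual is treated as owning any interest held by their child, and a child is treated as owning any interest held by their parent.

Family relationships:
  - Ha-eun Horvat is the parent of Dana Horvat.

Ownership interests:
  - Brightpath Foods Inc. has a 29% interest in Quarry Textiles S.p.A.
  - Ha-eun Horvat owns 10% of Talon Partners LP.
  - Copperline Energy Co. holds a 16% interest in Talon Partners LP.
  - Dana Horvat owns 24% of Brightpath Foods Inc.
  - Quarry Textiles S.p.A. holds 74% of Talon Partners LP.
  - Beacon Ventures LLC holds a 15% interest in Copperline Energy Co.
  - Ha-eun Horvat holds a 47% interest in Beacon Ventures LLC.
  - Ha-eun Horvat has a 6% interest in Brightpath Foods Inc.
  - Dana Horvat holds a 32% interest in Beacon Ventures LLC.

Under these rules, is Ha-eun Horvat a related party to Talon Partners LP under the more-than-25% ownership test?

By parent–child attribution (R3), Ha-eun Horvat is treated as also owning Dana Horvat's interest in Beacon Ventures LLC, giving 47% + 32% = 79%.
By parent–child attribution (R3), Ha-eun Horvat is treated as also owning Dana Horvat's interest in Brightpath Foods Inc, giving 6% + 24% = 30%.
Chain via Beacon Ventures LLC → Copperline Energy Co. (R1): 79% × 15% × 16% = 1.896% of Talon Partners LP.
Chain via Brightpath Foods Inc. → Quarry Textiles S.p.A. (R1): 30% × 29% × 74% = 6.438% of Talon Partners LP.
Direct interest in Talon Partners LP: 10%.
Aggregating (R2): 1.896% + 6.438% + 10% = 18.334%.
18.334% does not exceed the 25% threshold, so Ha-eun is not a related party to Talon Partners LP.

No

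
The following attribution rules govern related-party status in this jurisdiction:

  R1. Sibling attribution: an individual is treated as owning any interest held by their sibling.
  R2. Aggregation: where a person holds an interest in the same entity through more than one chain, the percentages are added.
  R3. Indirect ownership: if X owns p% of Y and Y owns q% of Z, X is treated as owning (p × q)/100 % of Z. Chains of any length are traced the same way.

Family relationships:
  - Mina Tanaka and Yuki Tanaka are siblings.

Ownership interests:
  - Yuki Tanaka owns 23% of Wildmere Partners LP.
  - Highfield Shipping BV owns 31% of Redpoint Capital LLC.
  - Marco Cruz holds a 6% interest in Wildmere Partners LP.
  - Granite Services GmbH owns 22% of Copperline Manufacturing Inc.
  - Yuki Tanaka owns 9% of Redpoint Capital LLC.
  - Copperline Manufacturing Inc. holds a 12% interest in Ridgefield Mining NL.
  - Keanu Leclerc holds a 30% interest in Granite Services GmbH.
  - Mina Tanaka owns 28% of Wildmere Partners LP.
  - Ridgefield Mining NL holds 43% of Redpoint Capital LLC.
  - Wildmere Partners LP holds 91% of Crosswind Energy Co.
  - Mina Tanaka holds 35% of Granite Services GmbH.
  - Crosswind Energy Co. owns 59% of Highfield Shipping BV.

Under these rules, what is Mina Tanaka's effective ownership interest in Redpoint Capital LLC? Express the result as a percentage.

By sibling attribution (R1), Mina Tanaka is treated as also owning Yuki Tanaka's interest in Wildmere Partners LP, giving 28% + 23% = 51%.
By sibling attribution (R1), Mina Tanaka is treated as owning Yuki Tanaka's 9% interest in Redpoint Capital LLC.
Chain via Granite Services GmbH → Copperline Manufacturing Inc. → Ridgefield Mining NL (R3): 35% × 22% × 12% × 43% = 0.39732% of Redpoint Capital LLC.
Chain via Wildmere Partners LP → Crosswind Energy Co. → Highfield Shipping BV (R3): 51% × 91% × 59% × 31% = 8.488389% of Redpoint Capital LLC.
Direct interest in Redpoint Capital LLC: 9%.
Aggregating (R2): 0.39732% + 8.488389% + 9% = 17.885709%.

17.885709%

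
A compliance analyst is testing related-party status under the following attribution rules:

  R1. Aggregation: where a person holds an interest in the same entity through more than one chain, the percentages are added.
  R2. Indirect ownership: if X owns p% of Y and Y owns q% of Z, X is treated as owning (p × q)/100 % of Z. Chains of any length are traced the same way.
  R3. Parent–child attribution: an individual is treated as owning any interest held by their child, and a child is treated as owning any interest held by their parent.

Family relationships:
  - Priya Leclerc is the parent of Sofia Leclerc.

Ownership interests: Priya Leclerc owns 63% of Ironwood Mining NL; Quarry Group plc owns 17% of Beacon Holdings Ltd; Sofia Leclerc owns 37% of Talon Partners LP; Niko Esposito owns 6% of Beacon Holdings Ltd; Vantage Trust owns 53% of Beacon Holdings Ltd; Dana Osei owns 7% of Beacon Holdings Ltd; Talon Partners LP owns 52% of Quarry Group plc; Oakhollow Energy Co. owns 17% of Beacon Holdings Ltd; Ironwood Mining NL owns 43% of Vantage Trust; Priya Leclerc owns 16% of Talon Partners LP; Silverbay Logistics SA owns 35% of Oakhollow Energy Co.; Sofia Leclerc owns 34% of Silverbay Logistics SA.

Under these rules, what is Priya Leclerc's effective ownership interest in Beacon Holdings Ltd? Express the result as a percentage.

21.0659%

By parent–child attribution (R3), Priya Leclerc is treated as also owning Sofia Leclerc's interest in Talon Partners LP, giving 16% + 37% = 53%.
By parent–child attribution (R3), Priya Leclerc is treated as owning Sofia Leclerc's 34% interest in Silverbay Logistics SA.
Chain via Talon Partners LP → Quarry Group plc (R2): 53% × 52% × 17% = 4.6852% of Beacon Holdings Ltd.
Chain via Ironwood Mining NL → Vantage Trust (R2): 63% × 43% × 53% = 14.3577% of Beacon Holdings Ltd.
Chain via Silverbay Logistics SA → Oakhollow Energy Co. (R2): 34% × 35% × 17% = 2.023% of Beacon Holdings Ltd.
Aggregating (R1): 4.6852% + 14.3577% + 2.023% = 21.0659%.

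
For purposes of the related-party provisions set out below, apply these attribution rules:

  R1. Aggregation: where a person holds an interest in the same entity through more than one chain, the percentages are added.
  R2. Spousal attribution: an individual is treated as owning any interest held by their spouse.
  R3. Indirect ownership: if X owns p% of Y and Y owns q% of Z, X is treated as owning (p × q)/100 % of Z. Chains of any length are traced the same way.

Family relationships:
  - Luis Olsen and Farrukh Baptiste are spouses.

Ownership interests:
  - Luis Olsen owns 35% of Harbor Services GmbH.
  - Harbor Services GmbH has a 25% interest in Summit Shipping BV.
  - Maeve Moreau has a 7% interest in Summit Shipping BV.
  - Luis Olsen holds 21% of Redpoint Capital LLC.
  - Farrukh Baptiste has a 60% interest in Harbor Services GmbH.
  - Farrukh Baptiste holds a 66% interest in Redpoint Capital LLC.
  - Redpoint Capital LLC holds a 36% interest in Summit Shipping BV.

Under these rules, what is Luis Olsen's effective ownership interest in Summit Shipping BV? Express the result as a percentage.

55.07%

By spousal attribution (R2), Luis Olsen is treated as also owning Farrukh Baptiste's interest in Redpoint Capital LLC, giving 21% + 66% = 87%.
By spousal attribution (R2), Luis Olsen is treated as also owning Farrukh Baptiste's interest in Harbor Services GmbH, giving 35% + 60% = 95%.
Chain via Redpoint Capital LLC (R3): 87% × 36% = 31.32% of Summit Shipping BV.
Chain via Harbor Services GmbH (R3): 95% × 25% = 23.75% of Summit Shipping BV.
Aggregating (R1): 31.32% + 23.75% = 55.07%.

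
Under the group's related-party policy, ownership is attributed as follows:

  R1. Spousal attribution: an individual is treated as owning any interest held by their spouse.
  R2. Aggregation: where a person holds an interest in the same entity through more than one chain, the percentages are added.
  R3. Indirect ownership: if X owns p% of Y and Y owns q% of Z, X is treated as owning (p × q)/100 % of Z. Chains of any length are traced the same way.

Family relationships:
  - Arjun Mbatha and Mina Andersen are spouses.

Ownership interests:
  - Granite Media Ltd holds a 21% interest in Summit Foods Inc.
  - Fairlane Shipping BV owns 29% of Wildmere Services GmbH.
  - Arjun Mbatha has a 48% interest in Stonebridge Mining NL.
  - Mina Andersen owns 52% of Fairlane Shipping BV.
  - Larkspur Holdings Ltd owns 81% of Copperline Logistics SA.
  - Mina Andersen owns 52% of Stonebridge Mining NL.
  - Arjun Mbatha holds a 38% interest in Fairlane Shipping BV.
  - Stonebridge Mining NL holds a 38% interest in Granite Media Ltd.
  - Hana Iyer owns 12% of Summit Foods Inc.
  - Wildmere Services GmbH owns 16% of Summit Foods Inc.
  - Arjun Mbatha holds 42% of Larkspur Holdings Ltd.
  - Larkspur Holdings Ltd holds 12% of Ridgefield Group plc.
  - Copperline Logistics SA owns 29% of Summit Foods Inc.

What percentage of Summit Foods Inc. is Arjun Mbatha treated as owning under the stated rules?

22.0218%

By spousal attribution (R1), Arjun Mbatha is treated as also owning Mina Andersen's interest in Fairlane Shipping BV, giving 38% + 52% = 90%.
By spousal attribution (R1), Arjun Mbatha is treated as also owning Mina Andersen's interest in Stonebridge Mining NL, giving 48% + 52% = 100%.
Chain via Fairlane Shipping BV → Wildmere Services GmbH (R3): 90% × 29% × 16% = 4.176% of Summit Foods Inc.
Chain via Stonebridge Mining NL → Granite Media Ltd (R3): 100% × 38% × 21% = 7.98% of Summit Foods Inc.
Chain via Larkspur Holdings Ltd → Copperline Logistics SA (R3): 42% × 81% × 29% = 9.8658% of Summit Foods Inc.
Aggregating (R2): 4.176% + 7.98% + 9.8658% = 22.0218%.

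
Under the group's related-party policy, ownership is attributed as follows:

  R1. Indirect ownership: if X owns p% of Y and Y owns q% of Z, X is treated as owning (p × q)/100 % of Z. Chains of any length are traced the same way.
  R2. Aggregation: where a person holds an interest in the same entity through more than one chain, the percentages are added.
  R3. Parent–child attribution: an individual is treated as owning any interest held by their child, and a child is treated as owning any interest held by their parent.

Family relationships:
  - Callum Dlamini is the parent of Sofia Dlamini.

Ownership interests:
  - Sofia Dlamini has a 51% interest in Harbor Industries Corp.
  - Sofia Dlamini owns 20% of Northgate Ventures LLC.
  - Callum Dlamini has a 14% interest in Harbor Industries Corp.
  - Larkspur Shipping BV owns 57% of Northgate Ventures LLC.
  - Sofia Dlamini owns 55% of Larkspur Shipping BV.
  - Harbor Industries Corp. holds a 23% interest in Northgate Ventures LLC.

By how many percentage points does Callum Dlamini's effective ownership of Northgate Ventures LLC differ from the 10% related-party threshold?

56.3

By parent–child attribution (R3), Callum Dlamini is treated as also owning Sofia Dlamini's interest in Harbor Industries Corp, giving 14% + 51% = 65%.
By parent–child attribution (R3), Callum Dlamini is treated as owning Sofia Dlamini's 55% interest in Larkspur Shipping BV.
By parent–child attribution (R3), Callum Dlamini is treated as owning Sofia Dlamini's 20% interest in Northgate Ventures LLC.
Chain via Harbor Industries Corp. (R1): 65% × 23% = 14.95% of Northgate Ventures LLC.
Chain via Larkspur Shipping BV (R1): 55% × 57% = 31.35% of Northgate Ventures LLC.
Direct interest in Northgate Ventures LLC: 20%.
Aggregating (R2): 14.95% + 31.35% + 20% = 66.3%.
66.3% exceeds the 10% threshold by 56.3 percentage points.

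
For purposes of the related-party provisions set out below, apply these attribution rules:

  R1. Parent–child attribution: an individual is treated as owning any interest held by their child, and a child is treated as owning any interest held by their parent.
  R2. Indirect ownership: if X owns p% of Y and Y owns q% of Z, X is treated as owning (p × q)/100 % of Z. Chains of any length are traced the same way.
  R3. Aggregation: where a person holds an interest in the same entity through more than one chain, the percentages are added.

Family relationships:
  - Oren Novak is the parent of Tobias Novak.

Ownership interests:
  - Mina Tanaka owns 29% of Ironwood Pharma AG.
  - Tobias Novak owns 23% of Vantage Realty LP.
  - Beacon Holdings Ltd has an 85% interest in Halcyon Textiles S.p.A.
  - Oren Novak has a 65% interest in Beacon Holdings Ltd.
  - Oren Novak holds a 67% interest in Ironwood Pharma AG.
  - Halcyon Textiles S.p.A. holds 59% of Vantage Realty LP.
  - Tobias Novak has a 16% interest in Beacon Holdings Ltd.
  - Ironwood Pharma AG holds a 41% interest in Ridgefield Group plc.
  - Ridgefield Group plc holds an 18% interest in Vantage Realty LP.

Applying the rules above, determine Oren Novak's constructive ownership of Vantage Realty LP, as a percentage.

68.5661%

By parent–child attribution (R1), Oren Novak is treated as also owning Tobias Novak's interest in Beacon Holdings Ltd, giving 65% + 16% = 81%.
By parent–child attribution (R1), Oren Novak is treated as owning Tobias Novak's 23% interest in Vantage Realty LP.
Chain via Beacon Holdings Ltd → Halcyon Textiles S.p.A. (R2): 81% × 85% × 59% = 40.6215% of Vantage Realty LP.
Chain via Ironwood Pharma AG → Ridgefield Group plc (R2): 67% × 41% × 18% = 4.9446% of Vantage Realty LP.
Direct interest in Vantage Realty LP: 23%.
Aggregating (R3): 40.6215% + 4.9446% + 23% = 68.5661%.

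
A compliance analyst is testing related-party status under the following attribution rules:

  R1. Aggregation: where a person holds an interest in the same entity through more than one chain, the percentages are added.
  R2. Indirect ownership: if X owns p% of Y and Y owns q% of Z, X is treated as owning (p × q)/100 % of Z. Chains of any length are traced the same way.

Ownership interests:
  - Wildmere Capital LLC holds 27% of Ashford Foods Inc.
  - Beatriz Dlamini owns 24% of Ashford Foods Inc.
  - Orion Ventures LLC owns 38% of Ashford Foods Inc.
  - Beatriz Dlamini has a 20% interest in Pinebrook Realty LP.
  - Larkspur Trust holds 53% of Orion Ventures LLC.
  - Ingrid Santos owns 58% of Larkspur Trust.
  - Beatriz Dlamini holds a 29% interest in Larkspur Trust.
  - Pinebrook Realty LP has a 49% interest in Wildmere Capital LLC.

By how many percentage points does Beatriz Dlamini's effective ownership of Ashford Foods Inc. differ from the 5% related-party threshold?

Chain via Pinebrook Realty LP → Wildmere Capital LLC (R2): 20% × 49% × 27% = 2.646% of Ashford Foods Inc.
Chain via Larkspur Trust → Orion Ventures LLC (R2): 29% × 53% × 38% = 5.8406% of Ashford Foods Inc.
Direct interest in Ashford Foods Inc: 24%.
Aggregating (R1): 2.646% + 5.8406% + 24% = 32.4866%.
32.4866% exceeds the 5% threshold by 27.4866 percentage points.

27.4866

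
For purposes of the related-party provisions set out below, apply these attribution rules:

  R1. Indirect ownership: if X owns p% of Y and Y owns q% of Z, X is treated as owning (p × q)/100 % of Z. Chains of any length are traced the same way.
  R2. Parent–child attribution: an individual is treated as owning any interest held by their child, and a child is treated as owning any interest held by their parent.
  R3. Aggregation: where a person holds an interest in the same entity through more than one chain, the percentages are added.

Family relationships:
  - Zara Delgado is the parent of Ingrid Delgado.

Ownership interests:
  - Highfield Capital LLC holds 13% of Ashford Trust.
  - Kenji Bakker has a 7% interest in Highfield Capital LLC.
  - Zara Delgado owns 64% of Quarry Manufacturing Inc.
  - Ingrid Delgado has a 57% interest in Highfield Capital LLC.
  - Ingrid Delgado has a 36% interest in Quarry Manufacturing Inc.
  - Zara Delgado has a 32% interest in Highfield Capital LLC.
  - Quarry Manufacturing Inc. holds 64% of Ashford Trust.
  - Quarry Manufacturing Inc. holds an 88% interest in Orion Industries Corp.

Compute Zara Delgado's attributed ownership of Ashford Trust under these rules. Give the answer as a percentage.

By parent–child attribution (R2), Zara Delgado is treated as also owning Ingrid Delgado's interest in Highfield Capital LLC, giving 32% + 57% = 89%.
By parent–child attribution (R2), Zara Delgado is treated as also owning Ingrid Delgado's interest in Quarry Manufacturing Inc, giving 64% + 36% = 100%.
Chain via Highfield Capital LLC (R1): 89% × 13% = 11.57% of Ashford Trust.
Chain via Quarry Manufacturing Inc. (R1): 100% × 64% = 64% of Ashford Trust.
Aggregating (R3): 11.57% + 64% = 75.57%.

75.57%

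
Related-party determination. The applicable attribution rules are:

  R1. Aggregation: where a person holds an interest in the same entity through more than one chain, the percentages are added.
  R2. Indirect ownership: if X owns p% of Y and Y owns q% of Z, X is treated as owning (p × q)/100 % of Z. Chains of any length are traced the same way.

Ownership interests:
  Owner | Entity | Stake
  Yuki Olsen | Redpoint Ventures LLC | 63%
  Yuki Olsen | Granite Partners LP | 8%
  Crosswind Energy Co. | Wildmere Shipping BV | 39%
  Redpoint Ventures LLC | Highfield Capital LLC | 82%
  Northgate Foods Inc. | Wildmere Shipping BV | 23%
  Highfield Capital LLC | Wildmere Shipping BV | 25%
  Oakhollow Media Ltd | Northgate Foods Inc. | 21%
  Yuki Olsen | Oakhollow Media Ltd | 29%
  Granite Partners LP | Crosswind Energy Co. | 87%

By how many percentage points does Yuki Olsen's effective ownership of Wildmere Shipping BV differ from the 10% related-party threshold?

Chain via Oakhollow Media Ltd → Northgate Foods Inc. (R2): 29% × 21% × 23% = 1.4007% of Wildmere Shipping BV.
Chain via Redpoint Ventures LLC → Highfield Capital LLC (R2): 63% × 82% × 25% = 12.915% of Wildmere Shipping BV.
Chain via Granite Partners LP → Crosswind Energy Co. (R2): 8% × 87% × 39% = 2.7144% of Wildmere Shipping BV.
Aggregating (R1): 1.4007% + 12.915% + 2.7144% = 17.0301%.
17.0301% exceeds the 10% threshold by 7.0301 percentage points.

7.0301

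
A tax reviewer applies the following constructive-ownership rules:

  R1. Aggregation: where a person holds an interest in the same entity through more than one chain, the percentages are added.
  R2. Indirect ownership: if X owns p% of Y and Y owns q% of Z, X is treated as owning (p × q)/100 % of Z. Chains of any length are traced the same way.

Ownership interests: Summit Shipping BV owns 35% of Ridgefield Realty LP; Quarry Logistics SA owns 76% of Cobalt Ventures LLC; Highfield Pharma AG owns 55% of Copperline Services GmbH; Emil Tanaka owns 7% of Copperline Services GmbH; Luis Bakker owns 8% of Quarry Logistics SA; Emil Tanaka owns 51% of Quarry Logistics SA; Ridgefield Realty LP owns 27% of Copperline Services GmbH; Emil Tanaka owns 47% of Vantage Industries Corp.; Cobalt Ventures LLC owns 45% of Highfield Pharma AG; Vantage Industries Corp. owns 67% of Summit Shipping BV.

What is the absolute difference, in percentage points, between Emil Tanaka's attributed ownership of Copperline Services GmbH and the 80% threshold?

60.431095

Chain via Quarry Logistics SA → Cobalt Ventures LLC → Highfield Pharma AG (R2): 51% × 76% × 45% × 55% = 9.5931% of Copperline Services GmbH.
Chain via Vantage Industries Corp. → Summit Shipping BV → Ridgefield Realty LP (R2): 47% × 67% × 35% × 27% = 2.975805% of Copperline Services GmbH.
Direct interest in Copperline Services GmbH: 7%.
Aggregating (R1): 9.5931% + 2.975805% + 7% = 19.568905%.
19.568905% falls short of the 80% threshold by 60.431095 percentage points.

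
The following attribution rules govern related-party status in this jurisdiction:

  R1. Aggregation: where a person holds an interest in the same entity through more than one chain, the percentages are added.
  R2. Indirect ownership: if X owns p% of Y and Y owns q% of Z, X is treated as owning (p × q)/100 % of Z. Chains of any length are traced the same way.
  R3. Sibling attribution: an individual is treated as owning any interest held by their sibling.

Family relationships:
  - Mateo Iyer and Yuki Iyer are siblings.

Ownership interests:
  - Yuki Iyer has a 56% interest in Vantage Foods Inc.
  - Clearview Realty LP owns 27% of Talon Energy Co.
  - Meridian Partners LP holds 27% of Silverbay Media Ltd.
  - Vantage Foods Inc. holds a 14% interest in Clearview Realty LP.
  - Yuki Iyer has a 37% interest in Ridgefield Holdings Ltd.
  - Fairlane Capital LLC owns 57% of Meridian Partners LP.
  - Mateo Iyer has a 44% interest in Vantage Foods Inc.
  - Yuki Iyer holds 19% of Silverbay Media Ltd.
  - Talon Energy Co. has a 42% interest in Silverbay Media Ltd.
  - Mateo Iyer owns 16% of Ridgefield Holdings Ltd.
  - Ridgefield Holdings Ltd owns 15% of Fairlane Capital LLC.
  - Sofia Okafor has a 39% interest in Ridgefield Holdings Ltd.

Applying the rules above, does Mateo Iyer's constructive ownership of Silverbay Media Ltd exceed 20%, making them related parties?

By sibling attribution (R3), Mateo Iyer is treated as also owning Yuki Iyer's interest in Ridgefield Holdings Ltd, giving 16% + 37% = 53%.
By sibling attribution (R3), Mateo Iyer is treated as also owning Yuki Iyer's interest in Vantage Foods Inc, giving 44% + 56% = 100%.
By sibling attribution (R3), Mateo Iyer is treated as owning Yuki Iyer's 19% interest in Silverbay Media Ltd.
Chain via Ridgefield Holdings Ltd → Fairlane Capital LLC → Meridian Partners LP (R2): 53% × 15% × 57% × 27% = 1.223505% of Silverbay Media Ltd.
Chain via Vantage Foods Inc. → Clearview Realty LP → Talon Energy Co. (R2): 100% × 14% × 27% × 42% = 1.5876% of Silverbay Media Ltd.
Direct interest in Silverbay Media Ltd: 19%.
Aggregating (R1): 1.223505% + 1.5876% + 19% = 21.811105%.
21.811105% exceeds the 20% threshold, so Mateo is a related party to Silverbay Media Ltd.

Yes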